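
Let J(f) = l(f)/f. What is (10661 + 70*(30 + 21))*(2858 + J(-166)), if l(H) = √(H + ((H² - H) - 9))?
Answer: 40672198 - 185003*√163/166 ≈ 4.0658e+7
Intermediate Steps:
l(H) = √(-9 + H²) (l(H) = √(H + (-9 + H² - H)) = √(-9 + H²))
J(f) = √(-9 + f²)/f
(10661 + 70*(30 + 21))*(2858 + J(-166)) = (10661 + 70*(30 + 21))*(2858 + √(-9 + (-166)²)/(-166)) = (10661 + 70*51)*(2858 - √(-9 + 27556)/166) = (10661 + 3570)*(2858 - 13*√163/166) = 14231*(2858 - 13*√163/166) = 40672198 - 185003*√163/166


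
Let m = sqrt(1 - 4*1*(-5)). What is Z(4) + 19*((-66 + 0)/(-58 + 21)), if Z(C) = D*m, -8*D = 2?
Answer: 1254/37 - sqrt(21)/4 ≈ 32.746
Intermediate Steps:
D = -1/4 (D = -1/8*2 = -1/4 ≈ -0.25000)
m = sqrt(21) (m = sqrt(1 - 4*(-5)) = sqrt(1 + 20) = sqrt(21) ≈ 4.5826)
Z(C) = -sqrt(21)/4
Z(4) + 19*((-66 + 0)/(-58 + 21)) = -sqrt(21)/4 + 19*((-66 + 0)/(-58 + 21)) = -sqrt(21)/4 + 19*(-66/(-37)) = -sqrt(21)/4 + 19*(-66*(-1/37)) = -sqrt(21)/4 + 19*(66/37) = -sqrt(21)/4 + 1254/37 = 1254/37 - sqrt(21)/4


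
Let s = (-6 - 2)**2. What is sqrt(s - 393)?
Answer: I*sqrt(329) ≈ 18.138*I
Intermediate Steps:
s = 64 (s = (-8)**2 = 64)
sqrt(s - 393) = sqrt(64 - 393) = sqrt(-329) = I*sqrt(329)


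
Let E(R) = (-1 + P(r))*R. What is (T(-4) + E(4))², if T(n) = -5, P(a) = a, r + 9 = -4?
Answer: 3721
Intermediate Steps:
r = -13 (r = -9 - 4 = -13)
E(R) = -14*R (E(R) = (-1 - 13)*R = -14*R)
(T(-4) + E(4))² = (-5 - 14*4)² = (-5 - 56)² = (-61)² = 3721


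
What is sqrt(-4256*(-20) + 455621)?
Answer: sqrt(540741) ≈ 735.35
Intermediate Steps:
sqrt(-4256*(-20) + 455621) = sqrt(85120 + 455621) = sqrt(540741)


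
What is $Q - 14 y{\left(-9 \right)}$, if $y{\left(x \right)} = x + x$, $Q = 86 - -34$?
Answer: $372$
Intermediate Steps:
$Q = 120$ ($Q = 86 + 34 = 120$)
$y{\left(x \right)} = 2 x$
$Q - 14 y{\left(-9 \right)} = 120 - 14 \cdot 2 \left(-9\right) = 120 - -252 = 120 + 252 = 372$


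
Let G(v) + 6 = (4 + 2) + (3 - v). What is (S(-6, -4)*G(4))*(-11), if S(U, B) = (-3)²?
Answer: 99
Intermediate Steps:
S(U, B) = 9
G(v) = 3 - v (G(v) = -6 + ((4 + 2) + (3 - v)) = -6 + (6 + (3 - v)) = -6 + (9 - v) = 3 - v)
(S(-6, -4)*G(4))*(-11) = (9*(3 - 1*4))*(-11) = (9*(3 - 4))*(-11) = (9*(-1))*(-11) = -9*(-11) = 99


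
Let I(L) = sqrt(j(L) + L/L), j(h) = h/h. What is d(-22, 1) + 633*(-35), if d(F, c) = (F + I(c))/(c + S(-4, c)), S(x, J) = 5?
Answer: -66476/3 + sqrt(2)/6 ≈ -22158.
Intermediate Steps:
j(h) = 1
I(L) = sqrt(2) (I(L) = sqrt(1 + L/L) = sqrt(1 + 1) = sqrt(2))
d(F, c) = (F + sqrt(2))/(5 + c) (d(F, c) = (F + sqrt(2))/(c + 5) = (F + sqrt(2))/(5 + c))
d(-22, 1) + 633*(-35) = (-22 + sqrt(2))/(5 + 1) + 633*(-35) = (-22 + sqrt(2))/6 - 22155 = (-11/3 + sqrt(2)/6) - 22155 = -66476/3 + sqrt(2)/6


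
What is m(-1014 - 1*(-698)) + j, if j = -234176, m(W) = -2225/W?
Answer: -73997391/316 ≈ -2.3417e+5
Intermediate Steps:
m(-1014 - 1*(-698)) + j = -2225/(-1014 - 1*(-698)) - 234176 = -2225/(-1014 + 698) - 234176 = -2225/(-316) - 234176 = -2225*(-1/316) - 234176 = 2225/316 - 234176 = -73997391/316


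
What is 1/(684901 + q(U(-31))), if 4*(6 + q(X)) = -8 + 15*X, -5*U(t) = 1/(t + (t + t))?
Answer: 124/84926733 ≈ 1.4601e-6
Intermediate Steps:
U(t) = -1/(15*t) (U(t) = -1/(5*(t + (t + t))) = -1/(5*(t + 2*t)) = -1/(3*t)/5 = -1/(15*t))
q(X) = -8 + 15*X/4 (q(X) = -6 + (-8 + 15*X)/4 = -6 + (-2 + 15*X/4) = -8 + 15*X/4)
1/(684901 + q(U(-31))) = 1/(684901 + (-8 + 15*(-1/15/(-31))/4)) = 1/(684901 + (-8 + 15*(-1/15*(-1/31))/4)) = 1/(684901 + (-8 + (15/4)*(1/465))) = 1/(684901 + (-8 + 1/124)) = 1/(684901 - 991/124) = 1/(84926733/124) = 124/84926733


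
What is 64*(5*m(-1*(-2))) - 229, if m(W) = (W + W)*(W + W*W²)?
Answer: 12571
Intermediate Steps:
m(W) = 2*W*(W + W³) (m(W) = (2*W)*(W + W³) = 2*W*(W + W³))
64*(5*m(-1*(-2))) - 229 = 64*(5*(2*(-1*(-2))²*(1 + (-1*(-2))²))) - 229 = 64*(5*(2*2²*(1 + 2²))) - 229 = 64*(5*(2*4*(1 + 4))) - 229 = 64*(5*(2*4*5)) - 229 = 64*(5*40) - 229 = 64*200 - 229 = 12800 - 229 = 12571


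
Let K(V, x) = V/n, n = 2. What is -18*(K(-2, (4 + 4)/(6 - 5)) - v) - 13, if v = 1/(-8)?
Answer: 11/4 ≈ 2.7500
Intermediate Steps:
K(V, x) = V/2
v = -⅛ ≈ -0.12500
-18*(K(-2, (4 + 4)/(6 - 5)) - v) - 13 = -18*((½)*(-2) - 1*(-⅛)) - 13 = -18*(-1 + ⅛) - 13 = -18*(-7/8) - 13 = 63/4 - 13 = 11/4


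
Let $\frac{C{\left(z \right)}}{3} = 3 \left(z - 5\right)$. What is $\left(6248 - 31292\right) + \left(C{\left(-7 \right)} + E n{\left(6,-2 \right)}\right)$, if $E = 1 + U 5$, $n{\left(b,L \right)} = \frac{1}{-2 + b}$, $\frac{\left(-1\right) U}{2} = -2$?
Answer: $- \frac{100587}{4} \approx -25147.0$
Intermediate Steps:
$U = 4$ ($U = \left(-2\right) \left(-2\right) = 4$)
$E = 21$ ($E = 1 + 4 \cdot 5 = 1 + 20 = 21$)
$C{\left(z \right)} = -45 + 9 z$ ($C{\left(z \right)} = 3 \cdot 3 \left(z - 5\right) = 3 \cdot 3 \left(-5 + z\right) = 3 \left(-15 + 3 z\right) = -45 + 9 z$)
$\left(6248 - 31292\right) + \left(C{\left(-7 \right)} + E n{\left(6,-2 \right)}\right) = \left(6248 - 31292\right) + \left(\left(-45 + 9 \left(-7\right)\right) + \frac{21}{-2 + 6}\right) = -25044 + \left(\left(-45 - 63\right) + \frac{21}{4}\right) = -25044 + \left(-108 + 21 \cdot \frac{1}{4}\right) = -25044 + \left(-108 + \frac{21}{4}\right) = -25044 - \frac{411}{4} = - \frac{100587}{4}$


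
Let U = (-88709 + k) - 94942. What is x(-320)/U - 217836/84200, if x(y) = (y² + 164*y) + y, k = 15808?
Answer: -10184641937/3533095150 ≈ -2.8826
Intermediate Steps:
U = -167843 (U = (-88709 + 15808) - 94942 = -72901 - 94942 = -167843)
x(y) = y² + 165*y
x(-320)/U - 217836/84200 = -320*(165 - 320)/(-167843) - 217836/84200 = -320*(-155)*(-1/167843) - 217836*1/84200 = 49600*(-1/167843) - 54459/21050 = -49600/167843 - 54459/21050 = -10184641937/3533095150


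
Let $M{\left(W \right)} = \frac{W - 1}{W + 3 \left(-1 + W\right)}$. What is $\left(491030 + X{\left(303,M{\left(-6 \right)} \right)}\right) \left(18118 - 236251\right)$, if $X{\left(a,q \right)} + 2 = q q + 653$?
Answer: $- \frac{965266796114}{9} \approx -1.0725 \cdot 10^{11}$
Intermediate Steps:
$M{\left(W \right)} = \frac{-1 + W}{-3 + 4 W}$ ($M{\left(W \right)} = \frac{-1 + W}{W + \left(-3 + 3 W\right)} = \frac{-1 + W}{-3 + 4 W}$)
$X{\left(a,q \right)} = 651 + q^{2}$ ($X{\left(a,q \right)} = -2 + \left(q q + 653\right) = -2 + \left(q^{2} + 653\right) = -2 + \left(653 + q^{2}\right) = 651 + q^{2}$)
$\left(491030 + X{\left(303,M{\left(-6 \right)} \right)}\right) \left(18118 - 236251\right) = \left(491030 + \left(651 + \left(\frac{-1 - 6}{-3 + 4 \left(-6\right)}\right)^{2}\right)\right) \left(18118 - 236251\right) = \left(491030 + \left(651 + \left(\frac{1}{-3 - 24} \left(-7\right)\right)^{2}\right)\right) \left(-218133\right) = \left(491030 + \left(651 + \left(\frac{1}{-27} \left(-7\right)\right)^{2}\right)\right) \left(-218133\right) = \left(491030 + \left(651 + \left(\left(- \frac{1}{27}\right) \left(-7\right)\right)^{2}\right)\right) \left(-218133\right) = \left(491030 + \left(651 + \left(\frac{7}{27}\right)^{2}\right)\right) \left(-218133\right) = \left(491030 + \left(651 + \frac{49}{729}\right)\right) \left(-218133\right) = \left(491030 + \frac{474628}{729}\right) \left(-218133\right) = \frac{358435498}{729} \left(-218133\right) = - \frac{965266796114}{9}$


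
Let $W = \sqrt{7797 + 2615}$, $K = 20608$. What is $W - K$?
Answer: $-20608 + 2 \sqrt{2603} \approx -20506.0$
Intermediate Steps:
$W = 2 \sqrt{2603}$ ($W = \sqrt{10412} = 2 \sqrt{2603} \approx 102.04$)
$W - K = 2 \sqrt{2603} - 20608 = -20608 + 2 \sqrt{2603}$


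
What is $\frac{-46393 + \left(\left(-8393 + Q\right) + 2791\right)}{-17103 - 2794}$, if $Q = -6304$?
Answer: $\frac{58299}{19897} \approx 2.93$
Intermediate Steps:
$\frac{-46393 + \left(\left(-8393 + Q\right) + 2791\right)}{-17103 - 2794} = \frac{-46393 + \left(\left(-8393 - 6304\right) + 2791\right)}{-17103 - 2794} = \frac{-46393 + \left(-14697 + 2791\right)}{-19897} = \left(-46393 - 11906\right) \left(- \frac{1}{19897}\right) = \left(-58299\right) \left(- \frac{1}{19897}\right) = \frac{58299}{19897}$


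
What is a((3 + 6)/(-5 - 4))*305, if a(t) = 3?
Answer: 915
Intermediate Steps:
a((3 + 6)/(-5 - 4))*305 = 3*305 = 915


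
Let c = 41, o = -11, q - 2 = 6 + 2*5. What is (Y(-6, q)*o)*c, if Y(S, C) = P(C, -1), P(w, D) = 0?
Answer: 0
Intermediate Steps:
q = 18 (q = 2 + (6 + 2*5) = 2 + (6 + 10) = 2 + 16 = 18)
Y(S, C) = 0
(Y(-6, q)*o)*c = (0*(-11))*41 = 0*41 = 0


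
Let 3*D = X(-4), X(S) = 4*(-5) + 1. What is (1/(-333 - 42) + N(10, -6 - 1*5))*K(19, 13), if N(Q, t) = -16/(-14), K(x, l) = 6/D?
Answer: -17958/16625 ≈ -1.0802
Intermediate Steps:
X(S) = -19 (X(S) = -20 + 1 = -19)
D = -19/3 (D = (1/3)*(-19) = -19/3 ≈ -6.3333)
K(x, l) = -18/19 (K(x, l) = 6/(-19/3) = 6*(-3/19) = -18/19)
N(Q, t) = 8/7 (N(Q, t) = -16*(-1/14) = 8/7)
(1/(-333 - 42) + N(10, -6 - 1*5))*K(19, 13) = (1/(-333 - 42) + 8/7)*(-18/19) = (1/(-375) + 8/7)*(-18/19) = (-1/375 + 8/7)*(-18/19) = (2993/2625)*(-18/19) = -17958/16625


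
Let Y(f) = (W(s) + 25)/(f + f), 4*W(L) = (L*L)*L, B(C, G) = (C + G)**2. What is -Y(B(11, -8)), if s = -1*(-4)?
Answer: -41/18 ≈ -2.2778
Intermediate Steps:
s = 4
W(L) = L**3/4 (W(L) = ((L*L)*L)/4 = (L**2*L)/4 = L**3/4)
Y(f) = 41/(2*f) (Y(f) = ((1/4)*4**3 + 25)/(f + f) = ((1/4)*64 + 25)/((2*f)) = (16 + 25)*(1/(2*f)) = 41*(1/(2*f)) = 41/(2*f))
-Y(B(11, -8)) = -41/(2*((11 - 8)**2)) = -41/(2*(3**2)) = -41/(2*9) = -1*41/18 = -41/18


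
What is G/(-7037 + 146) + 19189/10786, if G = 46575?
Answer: -123375517/24775442 ≈ -4.9798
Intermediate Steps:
G/(-7037 + 146) + 19189/10786 = 46575/(-7037 + 146) + 19189/10786 = 46575/(-6891) + 19189*(1/10786) = 46575*(-1/6891) + 19189/10786 = -15525/2297 + 19189/10786 = -123375517/24775442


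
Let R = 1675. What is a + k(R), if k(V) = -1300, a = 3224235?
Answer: 3222935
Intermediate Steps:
a + k(R) = 3224235 - 1300 = 3222935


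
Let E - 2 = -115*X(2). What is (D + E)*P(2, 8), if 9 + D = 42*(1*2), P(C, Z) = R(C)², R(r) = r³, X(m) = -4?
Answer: 34368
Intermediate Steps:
P(C, Z) = C⁶ (P(C, Z) = (C³)² = C⁶)
E = 462 (E = 2 - 115*(-4) = 2 + 460 = 462)
D = 75 (D = -9 + 42*(1*2) = -9 + 42*2 = -9 + 84 = 75)
(D + E)*P(2, 8) = (75 + 462)*2⁶ = 537*64 = 34368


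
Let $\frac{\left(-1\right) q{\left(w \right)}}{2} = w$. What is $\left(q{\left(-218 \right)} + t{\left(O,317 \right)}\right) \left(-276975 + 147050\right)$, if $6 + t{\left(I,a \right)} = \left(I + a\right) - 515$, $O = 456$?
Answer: $-89388400$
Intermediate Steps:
$q{\left(w \right)} = - 2 w$
$t{\left(I,a \right)} = -521 + I + a$ ($t{\left(I,a \right)} = -6 - \left(515 - I - a\right) = -6 + \left(-515 + I + a\right) = -521 + I + a$)
$\left(q{\left(-218 \right)} + t{\left(O,317 \right)}\right) \left(-276975 + 147050\right) = \left(\left(-2\right) \left(-218\right) + \left(-521 + 456 + 317\right)\right) \left(-276975 + 147050\right) = \left(436 + 252\right) \left(-129925\right) = 688 \left(-129925\right) = -89388400$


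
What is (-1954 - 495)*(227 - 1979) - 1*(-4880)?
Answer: 4295528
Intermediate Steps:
(-1954 - 495)*(227 - 1979) - 1*(-4880) = -2449*(-1752) + 4880 = 4290648 + 4880 = 4295528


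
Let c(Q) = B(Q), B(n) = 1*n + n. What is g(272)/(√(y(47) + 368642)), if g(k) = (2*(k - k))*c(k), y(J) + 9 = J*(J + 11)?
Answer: 0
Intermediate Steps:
B(n) = 2*n (B(n) = n + n = 2*n)
c(Q) = 2*Q
y(J) = -9 + J*(11 + J) (y(J) = -9 + J*(J + 11) = -9 + J*(11 + J))
g(k) = 0 (g(k) = (2*(k - k))*(2*k) = (2*0)*(2*k) = 0*(2*k) = 0)
g(272)/(√(y(47) + 368642)) = 0/(√((-9 + 47² + 11*47) + 368642)) = 0/(√((-9 + 2209 + 517) + 368642)) = 0/(√(2717 + 368642)) = 0/(√371359) = 0*(√371359/371359) = 0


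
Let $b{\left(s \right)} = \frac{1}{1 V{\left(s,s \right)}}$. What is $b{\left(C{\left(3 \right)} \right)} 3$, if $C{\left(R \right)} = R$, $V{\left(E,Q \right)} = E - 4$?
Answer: $-3$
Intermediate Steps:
$V{\left(E,Q \right)} = -4 + E$
$b{\left(s \right)} = \frac{1}{-4 + s}$ ($b{\left(s \right)} = \frac{1}{1 \left(-4 + s\right)} = 1 \frac{1}{-4 + s} = \frac{1}{-4 + s}$)
$b{\left(C{\left(3 \right)} \right)} 3 = \frac{1}{-4 + 3} \cdot 3 = \frac{1}{-1} \cdot 3 = \left(-1\right) 3 = -3$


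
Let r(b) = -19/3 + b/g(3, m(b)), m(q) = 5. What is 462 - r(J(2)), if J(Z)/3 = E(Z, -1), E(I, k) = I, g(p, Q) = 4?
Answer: 2801/6 ≈ 466.83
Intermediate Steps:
J(Z) = 3*Z
r(b) = -19/3 + b/4
462 - r(J(2)) = 462 - (-19/3 + (3*2)/4) = 462 - (-19/3 + (¼)*6) = 462 - (-19/3 + 3/2) = 462 - 1*(-29/6) = 462 + 29/6 = 2801/6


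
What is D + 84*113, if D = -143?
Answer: 9349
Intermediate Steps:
D + 84*113 = -143 + 84*113 = -143 + 9492 = 9349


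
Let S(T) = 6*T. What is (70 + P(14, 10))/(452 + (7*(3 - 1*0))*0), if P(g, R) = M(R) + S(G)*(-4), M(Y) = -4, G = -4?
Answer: 81/226 ≈ 0.35841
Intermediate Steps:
P(g, R) = 92 (P(g, R) = -4 + (6*(-4))*(-4) = -4 - 24*(-4) = -4 + 96 = 92)
(70 + P(14, 10))/(452 + (7*(3 - 1*0))*0) = (70 + 92)/(452 + (7*(3 - 1*0))*0) = 162/(452 + (7*(3 + 0))*0) = 162/(452 + (7*3)*0) = 162/(452 + 21*0) = 162/(452 + 0) = 162/452 = 162*(1/452) = 81/226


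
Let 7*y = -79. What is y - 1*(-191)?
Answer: 1258/7 ≈ 179.71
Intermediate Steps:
y = -79/7 (y = (1/7)*(-79) = -79/7 ≈ -11.286)
y - 1*(-191) = -79/7 - 1*(-191) = -79/7 + 191 = 1258/7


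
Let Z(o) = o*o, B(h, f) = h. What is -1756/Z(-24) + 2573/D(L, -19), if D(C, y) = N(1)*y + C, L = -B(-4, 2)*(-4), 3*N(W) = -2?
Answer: -557963/720 ≈ -774.95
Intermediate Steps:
N(W) = -2/3 (N(W) = (1/3)*(-2) = -2/3)
L = -16 (L = -1*(-4)*(-4) = 4*(-4) = -16)
Z(o) = o**2
D(C, y) = C - 2*y/3 (D(C, y) = -2*y/3 + C = C - 2*y/3)
-1756/Z(-24) + 2573/D(L, -19) = -1756/((-24)**2) + 2573/(-16 - 2/3*(-19)) = -1756/576 + 2573/(-16 + 38/3) = -1756*1/576 + 2573/(-10/3) = -439/144 + 2573*(-3/10) = -439/144 - 7719/10 = -557963/720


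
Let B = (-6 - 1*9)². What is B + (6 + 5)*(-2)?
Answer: 203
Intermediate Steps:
B = 225 (B = (-6 - 9)² = (-15)² = 225)
B + (6 + 5)*(-2) = 225 + (6 + 5)*(-2) = 225 + 11*(-2) = 225 - 22 = 203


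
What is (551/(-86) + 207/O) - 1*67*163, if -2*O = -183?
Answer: -57313309/5246 ≈ -10925.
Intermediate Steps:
O = 183/2 (O = -½*(-183) = 183/2 ≈ 91.500)
(551/(-86) + 207/O) - 1*67*163 = (551/(-86) + 207/(183/2)) - 1*67*163 = (551*(-1/86) + 207*(2/183)) - 67*163 = (-551/86 + 138/61) - 10921 = -21743/5246 - 10921 = -57313309/5246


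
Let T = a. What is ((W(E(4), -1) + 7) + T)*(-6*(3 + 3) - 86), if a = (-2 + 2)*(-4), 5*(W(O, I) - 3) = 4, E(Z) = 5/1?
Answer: -6588/5 ≈ -1317.6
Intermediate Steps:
E(Z) = 5 (E(Z) = 5*1 = 5)
W(O, I) = 19/5 (W(O, I) = 3 + (⅕)*4 = 3 + ⅘ = 19/5)
a = 0 (a = 0*(-4) = 0)
T = 0
((W(E(4), -1) + 7) + T)*(-6*(3 + 3) - 86) = ((19/5 + 7) + 0)*(-6*(3 + 3) - 86) = (54/5 + 0)*(-6*6 - 86) = 54*(-36 - 86)/5 = (54/5)*(-122) = -6588/5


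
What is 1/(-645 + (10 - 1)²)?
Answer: -1/564 ≈ -0.0017731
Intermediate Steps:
1/(-645 + (10 - 1)²) = 1/(-645 + 9²) = 1/(-645 + 81) = 1/(-564) = -1/564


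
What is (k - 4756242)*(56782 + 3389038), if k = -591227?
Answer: -18426415629580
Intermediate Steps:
(k - 4756242)*(56782 + 3389038) = (-591227 - 4756242)*(56782 + 3389038) = -5347469*3445820 = -18426415629580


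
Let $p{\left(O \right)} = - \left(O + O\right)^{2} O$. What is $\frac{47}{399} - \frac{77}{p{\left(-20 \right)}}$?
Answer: $\frac{1473277}{12768000} \approx 0.11539$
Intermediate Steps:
$p{\left(O \right)} = - 4 O^{3}$ ($p{\left(O \right)} = - \left(2 O\right)^{2} O = - 4 O^{2} O = - 4 O^{3}$)
$\frac{47}{399} - \frac{77}{p{\left(-20 \right)}} = \frac{47}{399} - \frac{77}{\left(-4\right) \left(-20\right)^{3}} = 47 \cdot \frac{1}{399} - \frac{77}{\left(-4\right) \left(-8000\right)} = \frac{47}{399} - \frac{77}{32000} = \frac{1473277}{12768000}$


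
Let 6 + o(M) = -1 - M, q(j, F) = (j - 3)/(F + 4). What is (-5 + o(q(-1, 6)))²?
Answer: 3364/25 ≈ 134.56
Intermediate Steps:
q(j, F) = (-3 + j)/(4 + F)
o(M) = -7 - M (o(M) = -6 + (-1 - M) = -7 - M)
(-5 + o(q(-1, 6)))² = (-5 + (-7 - (-3 - 1)/(4 + 6)))² = (-5 + (-7 - (-4)/10))² = (-5 + (-7 - 1*(-⅖)))² = (-5 + (-7 + ⅖))² = (-5 - 33/5)² = (-58/5)² = 3364/25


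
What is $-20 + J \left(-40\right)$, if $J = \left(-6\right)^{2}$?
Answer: $-1460$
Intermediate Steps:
$J = 36$
$-20 + J \left(-40\right) = -20 + 36 \left(-40\right) = -20 - 1440 = -1460$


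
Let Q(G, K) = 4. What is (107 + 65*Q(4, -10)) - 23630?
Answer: -23263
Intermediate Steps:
(107 + 65*Q(4, -10)) - 23630 = (107 + 65*4) - 23630 = (107 + 260) - 23630 = 367 - 23630 = -23263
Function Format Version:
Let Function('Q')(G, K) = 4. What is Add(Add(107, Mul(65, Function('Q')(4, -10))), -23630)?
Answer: -23263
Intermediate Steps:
Add(Add(107, Mul(65, Function('Q')(4, -10))), -23630) = Add(Add(107, Mul(65, 4)), -23630) = Add(Add(107, 260), -23630) = Add(367, -23630) = -23263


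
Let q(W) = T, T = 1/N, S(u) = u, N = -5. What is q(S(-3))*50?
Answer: -10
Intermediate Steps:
T = -⅕ (T = 1/(-5) = -⅕ ≈ -0.20000)
q(W) = -⅕
q(S(-3))*50 = -⅕*50 = -10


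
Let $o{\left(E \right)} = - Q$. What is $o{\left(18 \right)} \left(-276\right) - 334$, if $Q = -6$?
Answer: $-1990$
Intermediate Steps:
$o{\left(E \right)} = 6$ ($o{\left(E \right)} = \left(-1\right) \left(-6\right) = 6$)
$o{\left(18 \right)} \left(-276\right) - 334 = 6 \left(-276\right) - 334 = -1656 - 334 = -1990$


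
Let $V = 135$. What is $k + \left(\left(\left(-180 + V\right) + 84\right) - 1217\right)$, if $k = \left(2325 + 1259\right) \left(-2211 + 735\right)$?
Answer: $-5291162$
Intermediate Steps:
$k = -5289984$ ($k = 3584 \left(-1476\right) = -5289984$)
$k + \left(\left(\left(-180 + V\right) + 84\right) - 1217\right) = -5289984 + \left(\left(\left(-180 + 135\right) + 84\right) - 1217\right) = -5289984 + \left(\left(-45 + 84\right) - 1217\right) = -5289984 + \left(39 - 1217\right) = -5289984 - 1178 = -5291162$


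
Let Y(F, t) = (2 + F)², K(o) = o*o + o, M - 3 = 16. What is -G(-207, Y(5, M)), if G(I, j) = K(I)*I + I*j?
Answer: 8837037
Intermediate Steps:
M = 19 (M = 3 + 16 = 19)
K(o) = o + o² (K(o) = o² + o = o + o²)
G(I, j) = I*j + I²*(1 + I) (G(I, j) = (I*(1 + I))*I + I*j = I²*(1 + I) + I*j = I*j + I²*(1 + I))
-G(-207, Y(5, M)) = -(-207)*((2 + 5)² - 207*(1 - 207)) = -(-207)*(7² - 207*(-206)) = -(-207)*(49 + 42642) = -(-207)*42691 = -1*(-8837037) = 8837037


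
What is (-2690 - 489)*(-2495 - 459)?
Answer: 9390766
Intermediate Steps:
(-2690 - 489)*(-2495 - 459) = -3179*(-2954) = 9390766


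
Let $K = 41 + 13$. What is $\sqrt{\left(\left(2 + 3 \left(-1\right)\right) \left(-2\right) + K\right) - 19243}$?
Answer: $i \sqrt{19187} \approx 138.52 i$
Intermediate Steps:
$K = 54$
$\sqrt{\left(\left(2 + 3 \left(-1\right)\right) \left(-2\right) + K\right) - 19243} = \sqrt{\left(\left(2 + 3 \left(-1\right)\right) \left(-2\right) + 54\right) - 19243} = \sqrt{\left(\left(2 - 3\right) \left(-2\right) + 54\right) - 19243} = \sqrt{\left(\left(-1\right) \left(-2\right) + 54\right) - 19243} = \sqrt{\left(2 + 54\right) - 19243} = \sqrt{56 - 19243} = \sqrt{-19187} = i \sqrt{19187}$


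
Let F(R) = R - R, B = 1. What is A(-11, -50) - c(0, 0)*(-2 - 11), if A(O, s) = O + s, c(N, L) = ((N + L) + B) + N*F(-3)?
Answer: -48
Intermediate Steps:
F(R) = 0
c(N, L) = 1 + L + N (c(N, L) = ((N + L) + 1) + N*0 = ((L + N) + 1) + 0 = (1 + L + N) + 0 = 1 + L + N)
A(-11, -50) - c(0, 0)*(-2 - 11) = (-11 - 50) - (1 + 0 + 0)*(-2 - 11) = -61 - (-13) = -61 - 1*(-13) = -61 + 13 = -48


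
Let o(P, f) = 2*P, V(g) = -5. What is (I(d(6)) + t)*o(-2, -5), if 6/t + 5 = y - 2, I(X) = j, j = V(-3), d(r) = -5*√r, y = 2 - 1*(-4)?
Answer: 44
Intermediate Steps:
y = 6 (y = 2 + 4 = 6)
j = -5
I(X) = -5
t = -6 (t = 6/(-5 + (6 - 2)) = 6/(-5 + 4) = 6/(-1) = 6*(-1) = -6)
(I(d(6)) + t)*o(-2, -5) = (-5 - 6)*(2*(-2)) = -11*(-4) = 44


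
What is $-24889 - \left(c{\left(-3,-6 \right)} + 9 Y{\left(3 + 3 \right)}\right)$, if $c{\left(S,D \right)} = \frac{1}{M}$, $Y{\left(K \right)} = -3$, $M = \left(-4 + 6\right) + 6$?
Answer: $- \frac{198897}{8} \approx -24862.0$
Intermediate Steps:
$M = 8$ ($M = 2 + 6 = 8$)
$c{\left(S,D \right)} = \frac{1}{8}$
$-24889 - \left(c{\left(-3,-6 \right)} + 9 Y{\left(3 + 3 \right)}\right) = -24889 - \left(\frac{1}{8} + 9 \left(-3\right)\right) = -24889 - \left(\frac{1}{8} - 27\right) = -24889 - - \frac{215}{8} = -24889 + \frac{215}{8} = - \frac{198897}{8}$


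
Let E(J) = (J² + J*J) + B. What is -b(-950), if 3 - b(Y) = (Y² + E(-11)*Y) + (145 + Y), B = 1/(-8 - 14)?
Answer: 7390187/11 ≈ 6.7184e+5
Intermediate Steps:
B = -1/22 (B = 1/(-22) = -1/22 ≈ -0.045455)
E(J) = -1/22 + 2*J² (E(J) = (J² + J*J) - 1/22 = (J² + J²) - 1/22 = 2*J² - 1/22 = -1/22 + 2*J²)
b(Y) = -142 - Y² - 5345*Y/22 (b(Y) = 3 - ((Y² + (-1/22 + 2*(-11)²)*Y) + (145 + Y)) = 3 - ((Y² + (-1/22 + 2*121)*Y) + (145 + Y)) = 3 - ((Y² + (-1/22 + 242)*Y) + (145 + Y)) = 3 - ((Y² + 5323*Y/22) + (145 + Y)) = 3 - (145 + Y² + 5345*Y/22) = 3 + (-145 - Y² - 5345*Y/22) = -142 - Y² - 5345*Y/22)
-b(-950) = -(-142 - 1*(-950)² - 5345/22*(-950)) = -(-142 - 1*902500 + 2538875/11) = -(-142 - 902500 + 2538875/11) = -1*(-7390187/11) = 7390187/11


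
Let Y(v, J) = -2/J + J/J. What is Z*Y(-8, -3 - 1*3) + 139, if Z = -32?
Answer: 289/3 ≈ 96.333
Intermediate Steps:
Y(v, J) = 1 - 2/J (Y(v, J) = -2/J + 1 = 1 - 2/J)
Z*Y(-8, -3 - 1*3) + 139 = -32*(-2 + (-3 - 1*3))/(-3 - 1*3) + 139 = -32*(-2 + (-3 - 3))/(-3 - 3) + 139 = -32*(-2 - 6)/(-6) + 139 = -(-16)*(-8)/3 + 139 = -32*4/3 + 139 = -128/3 + 139 = 289/3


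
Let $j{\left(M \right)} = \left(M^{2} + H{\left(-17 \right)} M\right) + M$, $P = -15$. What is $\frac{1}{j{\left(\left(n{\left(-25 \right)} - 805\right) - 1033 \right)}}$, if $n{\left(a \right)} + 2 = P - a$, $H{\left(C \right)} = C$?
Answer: $\frac{1}{3378180} \approx 2.9602 \cdot 10^{-7}$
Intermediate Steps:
$n{\left(a \right)} = -17 - a$ ($n{\left(a \right)} = -2 - \left(15 + a\right) = -17 - a$)
$j{\left(M \right)} = M^{2} - 16 M$ ($j{\left(M \right)} = \left(M^{2} - 17 M\right) + M = M^{2} - 16 M$)
$\frac{1}{j{\left(\left(n{\left(-25 \right)} - 805\right) - 1033 \right)}} = \frac{1}{\left(\left(\left(-17 - -25\right) - 805\right) - 1033\right) \left(-16 - 1830\right)} = \frac{1}{\left(\left(\left(-17 + 25\right) - 805\right) - 1033\right) \left(-16 + \left(\left(\left(-17 + 25\right) - 805\right) - 1033\right)\right)} = \frac{1}{\left(\left(8 - 805\right) - 1033\right) \left(-16 + \left(\left(8 - 805\right) - 1033\right)\right)} = \frac{1}{\left(-797 - 1033\right) \left(-16 - 1830\right)} = \frac{1}{\left(-1830\right) \left(-16 - 1830\right)} = \frac{1}{\left(-1830\right) \left(-1846\right)} = \frac{1}{3378180}$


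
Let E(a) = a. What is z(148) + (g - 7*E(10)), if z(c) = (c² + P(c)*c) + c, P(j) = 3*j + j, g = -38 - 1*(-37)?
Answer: 109597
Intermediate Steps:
g = -1 (g = -38 + 37 = -1)
P(j) = 4*j
z(c) = c + 5*c² (z(c) = (c² + (4*c)*c) + c = (c² + 4*c²) + c = 5*c² + c = c + 5*c²)
z(148) + (g - 7*E(10)) = 148*(1 + 5*148) + (-1 - 7*10) = 148*(1 + 740) + (-1 - 70) = 148*741 - 71 = 109668 - 71 = 109597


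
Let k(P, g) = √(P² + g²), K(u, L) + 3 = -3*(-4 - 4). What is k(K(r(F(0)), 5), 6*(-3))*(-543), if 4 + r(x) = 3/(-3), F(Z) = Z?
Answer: -1629*√85 ≈ -15019.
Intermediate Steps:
r(x) = -5 (r(x) = -4 + 3/(-3) = -4 + 3*(-⅓) = -4 - 1 = -5)
K(u, L) = 21 (K(u, L) = -3 - 3*(-4 - 4) = -3 - 3*(-8) = -3 + 24 = 21)
k(K(r(F(0)), 5), 6*(-3))*(-543) = √(21² + (6*(-3))²)*(-543) = √(441 + (-18)²)*(-543) = √(441 + 324)*(-543) = √765*(-543) = (3*√85)*(-543) = -1629*√85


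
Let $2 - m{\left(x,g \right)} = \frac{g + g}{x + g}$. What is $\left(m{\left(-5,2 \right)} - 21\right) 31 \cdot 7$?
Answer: $- \frac{11501}{3} \approx -3833.7$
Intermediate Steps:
$m{\left(x,g \right)} = 2 - \frac{2 g}{g + x}$ ($m{\left(x,g \right)} = 2 - \frac{g + g}{x + g} = 2 - \frac{2 g}{g + x}$)
$\left(m{\left(-5,2 \right)} - 21\right) 31 \cdot 7 = \left(2 \left(-5\right) \frac{1}{2 - 5} - 21\right) 31 \cdot 7 = \left(2 \left(-5\right) \frac{1}{-3} - 21\right) 31 \cdot 7 = \left(2 \left(-5\right) \left(- \frac{1}{3}\right) - 21\right) 31 \cdot 7 = \left(\frac{10}{3} - 21\right) 31 \cdot 7 = \left(- \frac{53}{3}\right) 31 \cdot 7 = \left(- \frac{1643}{3}\right) 7 = - \frac{11501}{3}$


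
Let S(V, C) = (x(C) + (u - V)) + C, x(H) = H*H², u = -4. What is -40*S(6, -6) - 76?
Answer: 9204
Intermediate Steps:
x(H) = H³
S(V, C) = -4 + C + C³ - V (S(V, C) = (C³ + (-4 - V)) + C = (-4 + C³ - V) + C = -4 + C + C³ - V)
-40*S(6, -6) - 76 = -40*(-4 - 6 + (-6)³ - 1*6) - 76 = -40*(-4 - 6 - 216 - 6) - 76 = -40*(-232) - 76 = 9280 - 76 = 9204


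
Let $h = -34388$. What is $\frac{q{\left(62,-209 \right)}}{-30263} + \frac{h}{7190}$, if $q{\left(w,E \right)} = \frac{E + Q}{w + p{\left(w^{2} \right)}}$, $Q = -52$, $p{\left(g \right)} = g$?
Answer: $- \frac{225828333293}{47217240490} \approx -4.7828$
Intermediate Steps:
$q{\left(w,E \right)} = \frac{-52 + E}{w + w^{2}}$ ($q{\left(w,E \right)} = \frac{E - 52}{w + w^{2}} = \frac{-52 + E}{w + w^{2}}$)
$\frac{q{\left(62,-209 \right)}}{-30263} + \frac{h}{7190} = \frac{\frac{1}{62} \frac{1}{1 + 62} \left(-52 - 209\right)}{-30263} - \frac{34388}{7190} = \frac{1}{62} \cdot \frac{1}{63} \left(-261\right) \left(- \frac{1}{30263}\right) - \frac{17194}{3595} = \left(- \frac{29}{434}\right) \left(- \frac{1}{30263}\right) - \frac{17194}{3595} = \frac{29}{13134142} - \frac{17194}{3595} = - \frac{225828333293}{47217240490}$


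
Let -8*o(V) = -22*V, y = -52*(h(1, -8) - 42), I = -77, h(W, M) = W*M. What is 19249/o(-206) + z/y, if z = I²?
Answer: -93377243/2945800 ≈ -31.698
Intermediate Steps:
h(W, M) = M*W
z = 5929 (z = (-77)² = 5929)
y = 2600 (y = -52*(-8*1 - 42) = -52*(-8 - 42) = -52*(-50) = 2600)
o(V) = 11*V/4 (o(V) = -(-11)*V/4 = 11*V/4)
19249/o(-206) + z/y = 19249/(((11/4)*(-206))) + 5929/2600 = 19249/(-1133/2) + 5929*(1/2600) = 19249*(-2/1133) + 5929/2600 = -38498/1133 + 5929/2600 = -93377243/2945800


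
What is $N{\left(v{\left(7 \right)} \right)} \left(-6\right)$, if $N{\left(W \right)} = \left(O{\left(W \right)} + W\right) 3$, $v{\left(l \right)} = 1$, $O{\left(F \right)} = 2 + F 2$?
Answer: $-90$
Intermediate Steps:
$O{\left(F \right)} = 2 + 2 F$
$N{\left(W \right)} = 6 + 9 W$ ($N{\left(W \right)} = \left(\left(2 + 2 W\right) + W\right) 3 = \left(2 + 3 W\right) 3 = 6 + 9 W$)
$N{\left(v{\left(7 \right)} \right)} \left(-6\right) = \left(6 + 9 \cdot 1\right) \left(-6\right) = \left(6 + 9\right) \left(-6\right) = 15 \left(-6\right) = -90$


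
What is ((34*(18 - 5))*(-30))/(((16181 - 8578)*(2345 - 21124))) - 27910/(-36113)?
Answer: 3985377588050/5156096303281 ≈ 0.77294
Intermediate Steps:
((34*(18 - 5))*(-30))/(((16181 - 8578)*(2345 - 21124))) - 27910/(-36113) = ((34*13)*(-30))/((7603*(-18779))) - 27910*(-1/36113) = (442*(-30))/(-142776737) + 27910/36113 = -13260*(-1/142776737) + 27910/36113 = 13260/142776737 + 27910/36113 = 3985377588050/5156096303281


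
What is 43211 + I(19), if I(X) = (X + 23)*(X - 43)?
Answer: 42203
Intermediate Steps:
I(X) = (-43 + X)*(23 + X) (I(X) = (23 + X)*(-43 + X) = (-43 + X)*(23 + X))
43211 + I(19) = 43211 + (-989 + 19² - 20*19) = 43211 + (-989 + 361 - 380) = 43211 - 1008 = 42203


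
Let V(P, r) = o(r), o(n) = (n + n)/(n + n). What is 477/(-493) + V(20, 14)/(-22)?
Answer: -10987/10846 ≈ -1.0130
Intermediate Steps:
o(n) = 1 (o(n) = (2*n)/((2*n)) = (2*n)*(1/(2*n)) = 1)
V(P, r) = 1
477/(-493) + V(20, 14)/(-22) = 477/(-493) + 1/(-22) = 477*(-1/493) + 1*(-1/22) = -477/493 - 1/22 = -10987/10846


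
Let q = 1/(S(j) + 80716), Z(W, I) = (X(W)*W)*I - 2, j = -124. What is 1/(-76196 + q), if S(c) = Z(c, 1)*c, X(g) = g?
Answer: -1825660/139107989361 ≈ -1.3124e-5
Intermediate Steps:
Z(W, I) = -2 + I*W**2 (Z(W, I) = (W*W)*I - 2 = W**2*I - 2 = I*W**2 - 2 = -2 + I*W**2)
S(c) = c*(-2 + c**2) (S(c) = (-2 + 1*c**2)*c = (-2 + c**2)*c = c*(-2 + c**2))
q = -1/1825660 (q = 1/(-124*(-2 + (-124)**2) + 80716) = 1/(-124*(-2 + 15376) + 80716) = 1/(-124*15374 + 80716) = 1/(-1906376 + 80716) = 1/(-1825660) = -1/1825660 ≈ -5.4775e-7)
1/(-76196 + q) = 1/(-76196 - 1/1825660) = 1/(-139107989361/1825660) = -1825660/139107989361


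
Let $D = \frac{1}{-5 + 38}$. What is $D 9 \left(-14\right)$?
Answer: $- \frac{42}{11} \approx -3.8182$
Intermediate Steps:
$D = \frac{1}{33} \approx 0.030303$
$D 9 \left(-14\right) = \frac{1}{33} \cdot 9 \left(-14\right) = \frac{3}{11} \left(-14\right) = - \frac{42}{11}$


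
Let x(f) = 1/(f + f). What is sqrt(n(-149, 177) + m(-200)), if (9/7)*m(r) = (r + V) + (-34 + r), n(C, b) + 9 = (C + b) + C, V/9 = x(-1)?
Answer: I*sqrt(16958)/6 ≈ 21.704*I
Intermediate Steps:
x(f) = 1/(2*f)
V = -9/2 (V = 9*((1/2)/(-1)) = 9*((1/2)*(-1)) = 9*(-1/2) = -9/2 ≈ -4.5000)
n(C, b) = -9 + b + 2*C (n(C, b) = -9 + ((C + b) + C) = -9 + (b + 2*C) = -9 + b + 2*C)
m(r) = -539/18 + 14*r/9 (m(r) = 7*((r - 9/2) + (-34 + r))/9 = 7*((-9/2 + r) + (-34 + r))/9 = 7*(-77/2 + 2*r)/9 = -539/18 + 14*r/9)
sqrt(n(-149, 177) + m(-200)) = sqrt((-9 + 177 + 2*(-149)) + (-539/18 + (14/9)*(-200))) = sqrt((-9 + 177 - 298) + (-539/18 - 2800/9)) = sqrt(-130 - 6139/18) = sqrt(-8479/18) = I*sqrt(16958)/6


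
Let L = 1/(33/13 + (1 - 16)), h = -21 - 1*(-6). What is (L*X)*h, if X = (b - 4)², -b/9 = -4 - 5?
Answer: 385385/54 ≈ 7136.8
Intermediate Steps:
b = 81 (b = -9*(-4 - 5) = -9*(-9) = 81)
X = 5929 (X = (81 - 4)² = 77² = 5929)
h = -15 (h = -21 + 6 = -15)
L = -13/162 (L = 1/(33*(1/13) - 15) = 1/(33/13 - 15) = 1/(-162/13) = -13/162 ≈ -0.080247)
(L*X)*h = -13/162*5929*(-15) = -77077/162*(-15) = 385385/54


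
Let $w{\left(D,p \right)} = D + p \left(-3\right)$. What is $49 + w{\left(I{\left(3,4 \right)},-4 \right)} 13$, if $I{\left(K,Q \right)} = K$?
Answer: $244$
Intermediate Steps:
$w{\left(D,p \right)} = D - 3 p$
$49 + w{\left(I{\left(3,4 \right)},-4 \right)} 13 = 49 + \left(3 - -12\right) 13 = 49 + \left(3 + 12\right) 13 = 49 + 15 \cdot 13 = 49 + 195 = 244$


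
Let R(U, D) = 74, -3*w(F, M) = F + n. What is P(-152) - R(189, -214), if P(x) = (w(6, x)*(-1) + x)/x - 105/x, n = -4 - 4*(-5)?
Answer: -32995/456 ≈ -72.357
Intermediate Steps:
n = 16 (n = -4 + 20 = 16)
w(F, M) = -16/3 - F/3 (w(F, M) = -(F + 16)/3 = -(16 + F)/3 = -16/3 - F/3)
P(x) = -105/x + (22/3 + x)/x (P(x) = ((-16/3 - 1/3*6)*(-1) + x)/x - 105/x = ((-16/3 - 2)*(-1) + x)/x - 105/x = (-22/3*(-1) + x)/x - 105/x = (22/3 + x)/x - 105/x = -105/x + (22/3 + x)/x)
P(-152) - R(189, -214) = (-293/3 - 152)/(-152) - 1*74 = -1/152*(-749/3) - 74 = 749/456 - 74 = -32995/456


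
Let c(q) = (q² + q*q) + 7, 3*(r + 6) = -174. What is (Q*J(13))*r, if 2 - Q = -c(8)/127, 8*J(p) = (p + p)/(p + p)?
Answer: -3112/127 ≈ -24.504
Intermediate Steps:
r = -64 (r = -6 + (⅓)*(-174) = -6 - 58 = -64)
c(q) = 7 + 2*q² (c(q) = (q² + q²) + 7 = 2*q² + 7 = 7 + 2*q²)
J(p) = ⅛ (J(p) = ((p + p)/(p + p))/8 = ((2*p)/((2*p)))/8 = ((2*p)*(1/(2*p)))/8 = (⅛)*1 = ⅛)
Q = 389/127 (Q = 2 - (-1)*(7 + 2*8²)/127 = 2 - (-1)*(7 + 2*64)*(1/127) = 2 - (-1)*(7 + 128)*(1/127) = 2 - (-1)*135*(1/127) = 2 - (-1)*135/127 = 2 - 1*(-135/127) = 2 + 135/127 = 389/127 ≈ 3.0630)
(Q*J(13))*r = ((389/127)*(⅛))*(-64) = (389/1016)*(-64) = -3112/127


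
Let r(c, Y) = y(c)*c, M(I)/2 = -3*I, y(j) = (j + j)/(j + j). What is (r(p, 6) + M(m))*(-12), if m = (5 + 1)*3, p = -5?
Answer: 1356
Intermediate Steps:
m = 18 (m = 6*3 = 18)
y(j) = 1 (y(j) = (2*j)/((2*j)) = (2*j)*(1/(2*j)) = 1)
M(I) = -6*I (M(I) = 2*(-3*I) = -6*I)
r(c, Y) = c (r(c, Y) = 1*c = c)
(r(p, 6) + M(m))*(-12) = (-5 - 6*18)*(-12) = (-5 - 108)*(-12) = -113*(-12) = 1356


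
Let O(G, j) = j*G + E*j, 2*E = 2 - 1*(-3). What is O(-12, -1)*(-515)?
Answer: -9785/2 ≈ -4892.5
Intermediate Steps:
E = 5/2 (E = (2 - 1*(-3))/2 = (2 + 3)/2 = (1/2)*5 = 5/2 ≈ 2.5000)
O(G, j) = 5*j/2 + G*j (O(G, j) = j*G + 5*j/2 = G*j + 5*j/2 = 5*j/2 + G*j)
O(-12, -1)*(-515) = ((1/2)*(-1)*(5 + 2*(-12)))*(-515) = ((1/2)*(-1)*(5 - 24))*(-515) = ((1/2)*(-1)*(-19))*(-515) = (19/2)*(-515) = -9785/2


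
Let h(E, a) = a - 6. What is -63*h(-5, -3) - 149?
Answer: 418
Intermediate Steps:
h(E, a) = -6 + a
-63*h(-5, -3) - 149 = -63*(-6 - 3) - 149 = -63*(-9) - 149 = 567 - 149 = 418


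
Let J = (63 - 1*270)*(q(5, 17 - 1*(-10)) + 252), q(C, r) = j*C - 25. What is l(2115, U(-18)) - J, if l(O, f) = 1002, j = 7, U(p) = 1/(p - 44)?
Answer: 55236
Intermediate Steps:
U(p) = 1/(-44 + p)
q(C, r) = -25 + 7*C (q(C, r) = 7*C - 25 = -25 + 7*C)
J = -54234 (J = (63 - 1*270)*((-25 + 7*5) + 252) = (63 - 270)*((-25 + 35) + 252) = -207*(10 + 252) = -207*262 = -54234)
l(2115, U(-18)) - J = 1002 - 1*(-54234) = 1002 + 54234 = 55236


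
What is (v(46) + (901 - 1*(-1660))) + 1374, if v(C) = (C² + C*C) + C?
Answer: 8213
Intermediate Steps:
v(C) = C + 2*C² (v(C) = (C² + C²) + C = 2*C² + C = C + 2*C²)
(v(46) + (901 - 1*(-1660))) + 1374 = (46*(1 + 2*46) + (901 - 1*(-1660))) + 1374 = (46*(1 + 92) + (901 + 1660)) + 1374 = (46*93 + 2561) + 1374 = (4278 + 2561) + 1374 = 6839 + 1374 = 8213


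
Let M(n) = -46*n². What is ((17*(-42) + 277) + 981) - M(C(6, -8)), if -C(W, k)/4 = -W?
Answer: 27040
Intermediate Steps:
C(W, k) = 4*W (C(W, k) = -(-4)*W = 4*W)
((17*(-42) + 277) + 981) - M(C(6, -8)) = ((17*(-42) + 277) + 981) - (-46)*(4*6)² = ((-714 + 277) + 981) - (-46)*24² = (-437 + 981) - (-46)*576 = 544 - 1*(-26496) = 544 + 26496 = 27040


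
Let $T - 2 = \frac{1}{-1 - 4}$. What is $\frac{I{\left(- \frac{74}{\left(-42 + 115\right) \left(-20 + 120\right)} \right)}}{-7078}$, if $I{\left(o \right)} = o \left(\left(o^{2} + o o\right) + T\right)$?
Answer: $\frac{443689903}{172091395375000} \approx 2.5782 \cdot 10^{-6}$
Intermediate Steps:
$T = \frac{9}{5}$ ($T = 2 + \frac{1}{-1 - 4} = 2 + \frac{1}{-5} = 2 - \frac{1}{5} = \frac{9}{5} \approx 1.8$)
$I{\left(o \right)} = o \left(\frac{9}{5} + 2 o^{2}\right)$ ($I{\left(o \right)} = o \left(\left(o^{2} + o o\right) + \frac{9}{5}\right) = o \left(\left(o^{2} + o^{2}\right) + \frac{9}{5}\right) = o \left(2 o^{2} + \frac{9}{5}\right) = o \left(\frac{9}{5} + 2 o^{2}\right)$)
$\frac{I{\left(- \frac{74}{\left(-42 + 115\right) \left(-20 + 120\right)} \right)}}{-7078} = \frac{\frac{1}{5} \left(- \frac{74}{\left(-42 + 115\right) \left(-20 + 120\right)}\right) \left(9 + 10 \left(- \frac{74}{\left(-42 + 115\right) \left(-20 + 120\right)}\right)^{2}\right)}{-7078} = \frac{- \frac{74}{73 \cdot 100} \left(9 + 10 \left(- \frac{74}{73 \cdot 100}\right)^{2}\right)}{5} \left(- \frac{1}{7078}\right) = \frac{- \frac{74}{7300} \left(9 + 10 \left(- \frac{74}{7300}\right)^{2}\right)}{5} \left(- \frac{1}{7078}\right) = \frac{\left(-74\right) \frac{1}{7300} \left(9 + 10 \left(\left(-74\right) \frac{1}{7300}\right)^{2}\right)}{5} \left(- \frac{1}{7078}\right) = \frac{1}{5} \left(- \frac{37}{3650}\right) \left(9 + 10 \left(- \frac{37}{3650}\right)^{2}\right) \left(- \frac{1}{7078}\right) = \frac{1}{5} \left(- \frac{37}{3650}\right) \left(9 + 10 \cdot \frac{1369}{13322500}\right) \left(- \frac{1}{7078}\right) = \frac{1}{5} \left(- \frac{37}{3650}\right) \left(9 + \frac{1369}{1332250}\right) \left(- \frac{1}{7078}\right) = \frac{1}{5} \left(- \frac{37}{3650}\right) \frac{11991619}{1332250} \left(- \frac{1}{7078}\right) = \left(- \frac{443689903}{24313562500}\right) \left(- \frac{1}{7078}\right) = \frac{443689903}{172091395375000}$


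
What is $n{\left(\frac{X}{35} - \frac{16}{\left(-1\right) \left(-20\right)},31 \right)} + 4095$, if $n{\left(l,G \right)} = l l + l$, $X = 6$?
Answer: $\frac{5016089}{1225} \approx 4094.8$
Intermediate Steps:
$n{\left(l,G \right)} = l + l^{2}$ ($n{\left(l,G \right)} = l^{2} + l = l + l^{2}$)
$n{\left(\frac{X}{35} - \frac{16}{\left(-1\right) \left(-20\right)},31 \right)} + 4095 = \left(\frac{6}{35} - \frac{16}{\left(-1\right) \left(-20\right)}\right) \left(1 + \left(\frac{6}{35} - \frac{16}{\left(-1\right) \left(-20\right)}\right)\right) + 4095 = \left(6 \cdot \frac{1}{35} - \frac{16}{20}\right) \left(1 + \left(6 \cdot \frac{1}{35} - \frac{16}{20}\right)\right) + 4095 = \left(\frac{6}{35} - \frac{4}{5}\right) \left(1 + \left(\frac{6}{35} - \frac{4}{5}\right)\right) + 4095 = - \frac{22 \left(1 - \frac{22}{35}\right)}{35} + 4095 = \left(- \frac{22}{35}\right) \frac{13}{35} + 4095 = - \frac{286}{1225} + 4095 = \frac{5016089}{1225}$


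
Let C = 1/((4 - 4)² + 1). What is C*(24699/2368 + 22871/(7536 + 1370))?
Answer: 137063911/10544704 ≈ 12.998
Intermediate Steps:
C = 1 (C = 1/(0² + 1) = 1/(0 + 1) = 1/1 = 1)
C*(24699/2368 + 22871/(7536 + 1370)) = 1*(24699/2368 + 22871/(7536 + 1370)) = 1*(24699*(1/2368) + 22871/8906) = 1*(24699/2368 + 22871*(1/8906)) = 1*(24699/2368 + 22871/8906) = 1*(137063911/10544704) = 137063911/10544704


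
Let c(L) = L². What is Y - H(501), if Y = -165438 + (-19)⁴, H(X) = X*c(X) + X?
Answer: -125787119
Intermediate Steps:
H(X) = X + X³ (H(X) = X*X² + X = X³ + X = X + X³)
Y = -35117 (Y = -165438 + 130321 = -35117)
Y - H(501) = -35117 - (501 + 501³) = -35117 - (501 + 125751501) = -35117 - 1*125752002 = -35117 - 125752002 = -125787119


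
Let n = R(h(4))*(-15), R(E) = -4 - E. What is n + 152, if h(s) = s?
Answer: 272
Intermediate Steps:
n = 120 (n = (-4 - 1*4)*(-15) = (-4 - 4)*(-15) = -8*(-15) = 120)
n + 152 = 120 + 152 = 272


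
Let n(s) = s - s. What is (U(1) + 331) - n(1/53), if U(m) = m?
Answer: 332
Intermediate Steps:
n(s) = 0
(U(1) + 331) - n(1/53) = (1 + 331) - 1*0 = 332 + 0 = 332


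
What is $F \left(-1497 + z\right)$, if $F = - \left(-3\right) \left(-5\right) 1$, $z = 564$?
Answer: $13995$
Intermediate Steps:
$F = -15$ ($F = - 15 \cdot 1 = \left(-1\right) 15 = -15$)
$F \left(-1497 + z\right) = - 15 \left(-1497 + 564\right) = \left(-15\right) \left(-933\right) = 13995$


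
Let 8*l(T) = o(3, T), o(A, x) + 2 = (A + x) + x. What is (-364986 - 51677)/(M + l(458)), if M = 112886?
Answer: -3333304/904005 ≈ -3.6873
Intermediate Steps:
o(A, x) = -2 + A + 2*x (o(A, x) = -2 + ((A + x) + x) = -2 + (A + 2*x) = -2 + A + 2*x)
l(T) = 1/8 + T/4 (l(T) = (-2 + 3 + 2*T)/8 = (1 + 2*T)/8 = 1/8 + T/4)
(-364986 - 51677)/(M + l(458)) = (-364986 - 51677)/(112886 + (1/8 + (1/4)*458)) = -416663/(112886 + (1/8 + 229/2)) = -416663/(112886 + 917/8) = -416663/904005/8 = -416663*8/904005 = -3333304/904005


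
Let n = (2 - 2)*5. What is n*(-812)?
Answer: 0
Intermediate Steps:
n = 0 (n = 0*5 = 0)
n*(-812) = 0*(-812) = 0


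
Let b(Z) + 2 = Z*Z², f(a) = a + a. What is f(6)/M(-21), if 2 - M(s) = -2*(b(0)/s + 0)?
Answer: 126/23 ≈ 5.4783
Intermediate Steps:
f(a) = 2*a
b(Z) = -2 + Z³ (b(Z) = -2 + Z*Z² = -2 + Z³)
M(s) = 2 - 4/s (M(s) = 2 - (-2)*((-2 + 0³)/s + 0) = 2 - (-2)*((-2 + 0)/s + 0) = 2 - (-2)*(-2/s + 0) = 2 - (-2)*(-2/s) = 2 - 4/s)
f(6)/M(-21) = (2*6)/(2 - 4/(-21)) = 12/(2 - 4*(-1/21)) = 12/(2 + 4/21) = 12/(46/21) = 12*(21/46) = 126/23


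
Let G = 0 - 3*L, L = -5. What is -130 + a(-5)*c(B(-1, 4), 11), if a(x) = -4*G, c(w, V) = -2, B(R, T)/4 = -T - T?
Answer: -10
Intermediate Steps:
B(R, T) = -8*T (B(R, T) = 4*(-T - T) = 4*(-2*T) = -8*T)
G = 15 (G = 0 - 3*(-5) = 0 + 15 = 15)
a(x) = -60 (a(x) = -4*15 = -60)
-130 + a(-5)*c(B(-1, 4), 11) = -130 - 60*(-2) = -130 + 120 = -10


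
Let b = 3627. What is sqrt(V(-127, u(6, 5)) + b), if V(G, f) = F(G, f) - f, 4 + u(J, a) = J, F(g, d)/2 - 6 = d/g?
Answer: sqrt(58660665)/127 ≈ 60.307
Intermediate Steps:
F(g, d) = 12 + 2*d/g (F(g, d) = 12 + 2*(d/g) = 12 + 2*d/g)
u(J, a) = -4 + J
V(G, f) = 12 - f + 2*f/G (V(G, f) = (12 + 2*f/G) - f = 12 - f + 2*f/G)
sqrt(V(-127, u(6, 5)) + b) = sqrt((12 - (-4 + 6) + 2*(-4 + 6)/(-127)) + 3627) = sqrt((12 - 1*2 + 2*2*(-1/127)) + 3627) = sqrt((12 - 2 - 4/127) + 3627) = sqrt(1266/127 + 3627) = sqrt(461895/127) = sqrt(58660665)/127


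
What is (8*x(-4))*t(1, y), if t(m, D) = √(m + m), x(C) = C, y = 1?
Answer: -32*√2 ≈ -45.255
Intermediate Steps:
t(m, D) = √2*√m (t(m, D) = √(2*m) = √2*√m)
(8*x(-4))*t(1, y) = (8*(-4))*(√2*√1) = -32*√2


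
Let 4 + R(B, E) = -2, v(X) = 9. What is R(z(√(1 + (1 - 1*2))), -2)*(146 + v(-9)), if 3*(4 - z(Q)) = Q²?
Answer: -930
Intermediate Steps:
z(Q) = 4 - Q²/3
R(B, E) = -6 (R(B, E) = -4 - 2 = -6)
R(z(√(1 + (1 - 1*2))), -2)*(146 + v(-9)) = -6*(146 + 9) = -6*155 = -930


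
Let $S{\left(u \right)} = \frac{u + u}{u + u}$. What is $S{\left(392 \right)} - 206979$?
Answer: $-206978$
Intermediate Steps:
$S{\left(u \right)} = 1$ ($S{\left(u \right)} = \frac{2 u}{2 u} = 2 u \frac{1}{2 u} = 1$)
$S{\left(392 \right)} - 206979 = 1 - 206979 = -206978$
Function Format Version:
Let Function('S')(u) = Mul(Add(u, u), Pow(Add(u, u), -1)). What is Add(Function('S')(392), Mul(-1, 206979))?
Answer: -206978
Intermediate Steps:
Function('S')(u) = 1 (Function('S')(u) = Mul(Mul(2, u), Pow(Mul(2, u), -1)) = Mul(Mul(2, u), Mul(Rational(1, 2), Pow(u, -1))) = 1)
Add(Function('S')(392), Mul(-1, 206979)) = Add(1, Mul(-1, 206979)) = Add(1, -206979) = -206978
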